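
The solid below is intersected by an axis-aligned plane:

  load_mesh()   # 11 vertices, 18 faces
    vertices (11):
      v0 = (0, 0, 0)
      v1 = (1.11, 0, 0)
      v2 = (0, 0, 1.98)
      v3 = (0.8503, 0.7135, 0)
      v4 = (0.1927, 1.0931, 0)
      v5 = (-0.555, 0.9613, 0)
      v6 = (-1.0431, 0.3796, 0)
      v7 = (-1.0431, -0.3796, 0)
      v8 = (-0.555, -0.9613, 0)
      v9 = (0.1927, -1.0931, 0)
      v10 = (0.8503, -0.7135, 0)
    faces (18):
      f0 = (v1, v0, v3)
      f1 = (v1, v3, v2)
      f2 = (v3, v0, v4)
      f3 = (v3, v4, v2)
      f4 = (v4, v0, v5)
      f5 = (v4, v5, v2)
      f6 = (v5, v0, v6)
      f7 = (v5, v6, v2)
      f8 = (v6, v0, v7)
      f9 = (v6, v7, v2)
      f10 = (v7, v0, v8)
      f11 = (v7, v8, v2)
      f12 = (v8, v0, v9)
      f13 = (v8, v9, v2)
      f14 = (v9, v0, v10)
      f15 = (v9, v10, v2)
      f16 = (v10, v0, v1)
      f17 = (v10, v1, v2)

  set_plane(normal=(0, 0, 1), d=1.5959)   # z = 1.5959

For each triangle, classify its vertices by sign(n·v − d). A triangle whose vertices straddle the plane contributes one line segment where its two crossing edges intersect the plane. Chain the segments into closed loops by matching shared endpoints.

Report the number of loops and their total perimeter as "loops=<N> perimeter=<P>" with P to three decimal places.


loops=1 perimeter=1.326

Straddling triangles (9 of 18):
  (v1,v3,v2) [--+] → (0.16495, 0.138412, 1.5959)–(0.215329, 0, 1.5959)  len=0.1473
  (v3,v4,v2) [--+] → (0.0373819, 0.21205, 1.5959)–(0.16495, 0.138412, 1.5959)  len=0.1473
  (v4,v5,v2) [--+] → (-0.107664, 0.186482, 1.5959)–(0.0373819, 0.21205, 1.5959)  len=0.1473
  (v5,v6,v2) [--+] → (-0.202351, 0.0736386, 1.5959)–(-0.107664, 0.186482, 1.5959)  len=0.1473
  (v6,v7,v2) [--+] → (-0.202351, -0.0736386, 1.5959)–(-0.202351, 0.0736386, 1.5959)  len=0.1473
  (v7,v8,v2) [--+] → (-0.107664, -0.186482, 1.5959)–(-0.202351, -0.0736386, 1.5959)  len=0.1473
  (v8,v9,v2) [--+] → (0.0373819, -0.21205, 1.5959)–(-0.107664, -0.186482, 1.5959)  len=0.1473
  (v9,v10,v2) [--+] → (0.16495, -0.138412, 1.5959)–(0.0373819, -0.21205, 1.5959)  len=0.1473
  (v10,v1,v2) [--+] → (0.215329, 0, 1.5959)–(0.16495, -0.138412, 1.5959)  len=0.1473

Chained into 1 loop(s):
  loop 1: 9 segments, perimeter = 1.3256
Total perimeter = 1.326


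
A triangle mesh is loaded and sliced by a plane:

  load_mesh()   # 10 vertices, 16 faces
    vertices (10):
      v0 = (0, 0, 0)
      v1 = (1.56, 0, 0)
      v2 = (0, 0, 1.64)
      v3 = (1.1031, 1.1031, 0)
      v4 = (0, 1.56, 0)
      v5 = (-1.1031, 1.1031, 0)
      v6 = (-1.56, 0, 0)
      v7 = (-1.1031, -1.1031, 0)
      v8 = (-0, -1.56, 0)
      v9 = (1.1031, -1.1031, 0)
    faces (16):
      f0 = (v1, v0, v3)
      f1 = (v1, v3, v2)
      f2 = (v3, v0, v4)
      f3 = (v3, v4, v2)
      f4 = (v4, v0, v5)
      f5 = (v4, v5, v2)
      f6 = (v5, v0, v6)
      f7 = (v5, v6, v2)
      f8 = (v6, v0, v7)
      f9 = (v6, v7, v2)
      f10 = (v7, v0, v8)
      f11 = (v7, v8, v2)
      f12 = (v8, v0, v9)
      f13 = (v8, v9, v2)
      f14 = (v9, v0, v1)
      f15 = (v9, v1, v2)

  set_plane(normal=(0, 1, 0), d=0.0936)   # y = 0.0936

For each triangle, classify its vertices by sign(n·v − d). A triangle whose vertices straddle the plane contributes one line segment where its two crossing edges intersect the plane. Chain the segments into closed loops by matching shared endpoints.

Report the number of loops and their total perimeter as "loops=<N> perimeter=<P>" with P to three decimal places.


Straddling triangles (8 of 16):
  (v1,v0,v3) [--+] → (0.0936, 0.0936, 0)–(1.52123, 0.0936, 0)  len=1.4276
  (v1,v3,v2) [-+-] → (1.52123, 0.0936, 0)–(0.0936, 0.0936, 1.50084)  len=2.0714
  (v3,v0,v4) [+-+] → (0.0936, 0.0936, 0)–(0, 0.0936, 0)  len=0.0936
  (v3,v4,v2) [++-] → (0, 0.0936, 1.5416)–(0.0936, 0.0936, 1.50084)  len=0.1021
  (v4,v0,v5) [+-+] → (0, 0.0936, 0)–(-0.0936, 0.0936, 0)  len=0.0936
  (v4,v5,v2) [++-] → (-0.0936, 0.0936, 1.50084)–(0, 0.0936, 1.5416)  len=0.1021
  (v5,v0,v6) [+--] → (-0.0936, 0.0936, 0)–(-1.52123, 0.0936, 0)  len=1.4276
  (v5,v6,v2) [+--] → (-1.52123, 0.0936, 0)–(-0.0936, 0.0936, 1.50084)  len=2.0714

Chained into 1 loop(s):
  loop 1: 8 segments, perimeter = 7.3894
Total perimeter = 7.389

loops=1 perimeter=7.389


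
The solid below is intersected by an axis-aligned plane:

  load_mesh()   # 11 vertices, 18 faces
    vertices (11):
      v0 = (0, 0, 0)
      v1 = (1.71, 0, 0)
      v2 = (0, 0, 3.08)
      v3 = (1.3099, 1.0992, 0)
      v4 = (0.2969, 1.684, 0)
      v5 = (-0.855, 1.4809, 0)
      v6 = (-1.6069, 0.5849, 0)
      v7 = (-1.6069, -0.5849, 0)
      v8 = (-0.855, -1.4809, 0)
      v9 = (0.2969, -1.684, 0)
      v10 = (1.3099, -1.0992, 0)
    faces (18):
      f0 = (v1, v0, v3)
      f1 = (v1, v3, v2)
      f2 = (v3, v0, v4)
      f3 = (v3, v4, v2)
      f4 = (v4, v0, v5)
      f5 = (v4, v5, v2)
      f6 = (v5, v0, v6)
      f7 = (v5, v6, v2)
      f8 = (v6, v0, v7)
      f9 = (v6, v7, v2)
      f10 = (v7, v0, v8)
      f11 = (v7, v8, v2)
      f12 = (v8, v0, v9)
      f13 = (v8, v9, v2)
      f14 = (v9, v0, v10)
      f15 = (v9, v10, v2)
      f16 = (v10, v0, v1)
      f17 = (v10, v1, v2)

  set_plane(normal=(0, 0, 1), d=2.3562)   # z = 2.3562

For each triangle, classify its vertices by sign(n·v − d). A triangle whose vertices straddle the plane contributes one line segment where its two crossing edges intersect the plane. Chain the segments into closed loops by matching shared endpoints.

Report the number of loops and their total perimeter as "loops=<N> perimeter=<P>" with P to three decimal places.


loops=1 perimeter=2.474

Straddling triangles (9 of 18):
  (v1,v3,v2) [--+] → (0.307827, 0.258312, 2.3562)–(0.40185, 0, 2.3562)  len=0.2749
  (v3,v4,v2) [--+] → (0.0697715, 0.39574, 2.3562)–(0.307827, 0.258312, 2.3562)  len=0.2749
  (v4,v5,v2) [--+] → (-0.200925, 0.348012, 2.3562)–(0.0697715, 0.39574, 2.3562)  len=0.2749
  (v5,v6,v2) [--+] → (-0.377622, 0.137452, 2.3562)–(-0.200925, 0.348012, 2.3562)  len=0.2749
  (v6,v7,v2) [--+] → (-0.377622, -0.137452, 2.3562)–(-0.377622, 0.137452, 2.3562)  len=0.2749
  (v7,v8,v2) [--+] → (-0.200925, -0.348012, 2.3562)–(-0.377622, -0.137452, 2.3562)  len=0.2749
  (v8,v9,v2) [--+] → (0.0697715, -0.39574, 2.3562)–(-0.200925, -0.348012, 2.3562)  len=0.2749
  (v9,v10,v2) [--+] → (0.307827, -0.258312, 2.3562)–(0.0697715, -0.39574, 2.3562)  len=0.2749
  (v10,v1,v2) [--+] → (0.40185, 0, 2.3562)–(0.307827, -0.258312, 2.3562)  len=0.2749

Chained into 1 loop(s):
  loop 1: 9 segments, perimeter = 2.4739
Total perimeter = 2.474


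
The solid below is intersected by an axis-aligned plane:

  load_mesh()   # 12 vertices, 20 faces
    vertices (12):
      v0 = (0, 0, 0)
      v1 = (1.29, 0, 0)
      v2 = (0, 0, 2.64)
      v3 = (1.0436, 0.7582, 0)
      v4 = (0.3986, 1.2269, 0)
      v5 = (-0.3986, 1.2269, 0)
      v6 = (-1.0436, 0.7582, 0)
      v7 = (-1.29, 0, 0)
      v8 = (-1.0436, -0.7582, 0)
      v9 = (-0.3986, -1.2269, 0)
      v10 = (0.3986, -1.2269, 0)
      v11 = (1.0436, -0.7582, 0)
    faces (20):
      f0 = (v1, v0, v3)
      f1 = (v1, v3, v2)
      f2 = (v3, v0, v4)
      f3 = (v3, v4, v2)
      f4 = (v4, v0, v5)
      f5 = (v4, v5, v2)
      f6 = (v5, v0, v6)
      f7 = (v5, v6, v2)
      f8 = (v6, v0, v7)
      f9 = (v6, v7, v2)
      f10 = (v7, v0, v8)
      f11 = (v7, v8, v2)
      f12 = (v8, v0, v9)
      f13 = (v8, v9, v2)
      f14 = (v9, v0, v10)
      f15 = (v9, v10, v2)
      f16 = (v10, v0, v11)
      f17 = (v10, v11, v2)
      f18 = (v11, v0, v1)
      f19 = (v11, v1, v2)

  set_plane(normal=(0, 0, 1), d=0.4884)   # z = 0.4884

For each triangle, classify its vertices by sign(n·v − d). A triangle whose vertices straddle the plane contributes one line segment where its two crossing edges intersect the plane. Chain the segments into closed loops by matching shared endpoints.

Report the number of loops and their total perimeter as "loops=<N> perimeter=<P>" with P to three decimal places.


Straddling triangles (10 of 20):
  (v1,v3,v2) [--+] → (0.850534, 0.617933, 0.4884)–(1.05135, 0, 0.4884)  len=0.6497
  (v3,v4,v2) [--+] → (0.324859, 0.999924, 0.4884)–(0.850534, 0.617933, 0.4884)  len=0.6498
  (v4,v5,v2) [--+] → (-0.324859, 0.999924, 0.4884)–(0.324859, 0.999924, 0.4884)  len=0.6497
  (v5,v6,v2) [--+] → (-0.850534, 0.617933, 0.4884)–(-0.324859, 0.999924, 0.4884)  len=0.6498
  (v6,v7,v2) [--+] → (-1.05135, 0, 0.4884)–(-0.850534, 0.617933, 0.4884)  len=0.6497
  (v7,v8,v2) [--+] → (-0.850534, -0.617933, 0.4884)–(-1.05135, 0, 0.4884)  len=0.6497
  (v8,v9,v2) [--+] → (-0.324859, -0.999924, 0.4884)–(-0.850534, -0.617933, 0.4884)  len=0.6498
  (v9,v10,v2) [--+] → (0.324859, -0.999924, 0.4884)–(-0.324859, -0.999924, 0.4884)  len=0.6497
  (v10,v11,v2) [--+] → (0.850534, -0.617933, 0.4884)–(0.324859, -0.999924, 0.4884)  len=0.6498
  (v11,v1,v2) [--+] → (1.05135, 0, 0.4884)–(0.850534, -0.617933, 0.4884)  len=0.6497

Chained into 1 loop(s):
  loop 1: 10 segments, perimeter = 6.4976
Total perimeter = 6.498

loops=1 perimeter=6.498


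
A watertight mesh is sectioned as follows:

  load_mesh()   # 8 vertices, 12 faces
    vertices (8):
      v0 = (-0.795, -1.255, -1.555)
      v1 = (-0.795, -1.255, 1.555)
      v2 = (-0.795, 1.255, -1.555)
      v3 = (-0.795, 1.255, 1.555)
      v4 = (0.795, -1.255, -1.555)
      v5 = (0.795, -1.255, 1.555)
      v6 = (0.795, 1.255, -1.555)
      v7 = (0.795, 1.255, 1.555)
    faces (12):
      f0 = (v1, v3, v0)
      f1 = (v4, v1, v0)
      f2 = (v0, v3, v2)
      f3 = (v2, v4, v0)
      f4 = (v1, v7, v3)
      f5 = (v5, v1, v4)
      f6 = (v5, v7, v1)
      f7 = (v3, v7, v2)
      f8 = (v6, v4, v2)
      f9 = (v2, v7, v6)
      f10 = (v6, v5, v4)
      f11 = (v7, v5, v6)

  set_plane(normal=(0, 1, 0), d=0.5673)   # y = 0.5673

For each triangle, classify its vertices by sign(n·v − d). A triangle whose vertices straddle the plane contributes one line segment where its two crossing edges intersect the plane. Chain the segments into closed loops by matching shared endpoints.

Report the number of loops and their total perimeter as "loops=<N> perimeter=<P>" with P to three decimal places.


Straddling triangles (8 of 12):
  (v1,v3,v0) [-+-] → (-0.795, 0.5673, 1.555)–(-0.795, 0.5673, 0.70291)  len=0.8521
  (v0,v3,v2) [-++] → (-0.795, 0.5673, 0.70291)–(-0.795, 0.5673, -1.555)  len=2.2579
  (v2,v4,v0) [+--] → (-0.359365, 0.5673, -1.555)–(-0.795, 0.5673, -1.555)  len=0.4356
  (v1,v7,v3) [-++] → (0.359365, 0.5673, 1.555)–(-0.795, 0.5673, 1.555)  len=1.1544
  (v5,v7,v1) [-+-] → (0.795, 0.5673, 1.555)–(0.359365, 0.5673, 1.555)  len=0.4356
  (v6,v4,v2) [+-+] → (0.795, 0.5673, -1.555)–(-0.359365, 0.5673, -1.555)  len=1.1544
  (v6,v5,v4) [+--] → (0.795, 0.5673, -0.70291)–(0.795, 0.5673, -1.555)  len=0.8521
  (v7,v5,v6) [+-+] → (0.795, 0.5673, 1.555)–(0.795, 0.5673, -0.70291)  len=2.2579

Chained into 1 loop(s):
  loop 1: 8 segments, perimeter = 9.4000
Total perimeter = 9.400

loops=1 perimeter=9.400


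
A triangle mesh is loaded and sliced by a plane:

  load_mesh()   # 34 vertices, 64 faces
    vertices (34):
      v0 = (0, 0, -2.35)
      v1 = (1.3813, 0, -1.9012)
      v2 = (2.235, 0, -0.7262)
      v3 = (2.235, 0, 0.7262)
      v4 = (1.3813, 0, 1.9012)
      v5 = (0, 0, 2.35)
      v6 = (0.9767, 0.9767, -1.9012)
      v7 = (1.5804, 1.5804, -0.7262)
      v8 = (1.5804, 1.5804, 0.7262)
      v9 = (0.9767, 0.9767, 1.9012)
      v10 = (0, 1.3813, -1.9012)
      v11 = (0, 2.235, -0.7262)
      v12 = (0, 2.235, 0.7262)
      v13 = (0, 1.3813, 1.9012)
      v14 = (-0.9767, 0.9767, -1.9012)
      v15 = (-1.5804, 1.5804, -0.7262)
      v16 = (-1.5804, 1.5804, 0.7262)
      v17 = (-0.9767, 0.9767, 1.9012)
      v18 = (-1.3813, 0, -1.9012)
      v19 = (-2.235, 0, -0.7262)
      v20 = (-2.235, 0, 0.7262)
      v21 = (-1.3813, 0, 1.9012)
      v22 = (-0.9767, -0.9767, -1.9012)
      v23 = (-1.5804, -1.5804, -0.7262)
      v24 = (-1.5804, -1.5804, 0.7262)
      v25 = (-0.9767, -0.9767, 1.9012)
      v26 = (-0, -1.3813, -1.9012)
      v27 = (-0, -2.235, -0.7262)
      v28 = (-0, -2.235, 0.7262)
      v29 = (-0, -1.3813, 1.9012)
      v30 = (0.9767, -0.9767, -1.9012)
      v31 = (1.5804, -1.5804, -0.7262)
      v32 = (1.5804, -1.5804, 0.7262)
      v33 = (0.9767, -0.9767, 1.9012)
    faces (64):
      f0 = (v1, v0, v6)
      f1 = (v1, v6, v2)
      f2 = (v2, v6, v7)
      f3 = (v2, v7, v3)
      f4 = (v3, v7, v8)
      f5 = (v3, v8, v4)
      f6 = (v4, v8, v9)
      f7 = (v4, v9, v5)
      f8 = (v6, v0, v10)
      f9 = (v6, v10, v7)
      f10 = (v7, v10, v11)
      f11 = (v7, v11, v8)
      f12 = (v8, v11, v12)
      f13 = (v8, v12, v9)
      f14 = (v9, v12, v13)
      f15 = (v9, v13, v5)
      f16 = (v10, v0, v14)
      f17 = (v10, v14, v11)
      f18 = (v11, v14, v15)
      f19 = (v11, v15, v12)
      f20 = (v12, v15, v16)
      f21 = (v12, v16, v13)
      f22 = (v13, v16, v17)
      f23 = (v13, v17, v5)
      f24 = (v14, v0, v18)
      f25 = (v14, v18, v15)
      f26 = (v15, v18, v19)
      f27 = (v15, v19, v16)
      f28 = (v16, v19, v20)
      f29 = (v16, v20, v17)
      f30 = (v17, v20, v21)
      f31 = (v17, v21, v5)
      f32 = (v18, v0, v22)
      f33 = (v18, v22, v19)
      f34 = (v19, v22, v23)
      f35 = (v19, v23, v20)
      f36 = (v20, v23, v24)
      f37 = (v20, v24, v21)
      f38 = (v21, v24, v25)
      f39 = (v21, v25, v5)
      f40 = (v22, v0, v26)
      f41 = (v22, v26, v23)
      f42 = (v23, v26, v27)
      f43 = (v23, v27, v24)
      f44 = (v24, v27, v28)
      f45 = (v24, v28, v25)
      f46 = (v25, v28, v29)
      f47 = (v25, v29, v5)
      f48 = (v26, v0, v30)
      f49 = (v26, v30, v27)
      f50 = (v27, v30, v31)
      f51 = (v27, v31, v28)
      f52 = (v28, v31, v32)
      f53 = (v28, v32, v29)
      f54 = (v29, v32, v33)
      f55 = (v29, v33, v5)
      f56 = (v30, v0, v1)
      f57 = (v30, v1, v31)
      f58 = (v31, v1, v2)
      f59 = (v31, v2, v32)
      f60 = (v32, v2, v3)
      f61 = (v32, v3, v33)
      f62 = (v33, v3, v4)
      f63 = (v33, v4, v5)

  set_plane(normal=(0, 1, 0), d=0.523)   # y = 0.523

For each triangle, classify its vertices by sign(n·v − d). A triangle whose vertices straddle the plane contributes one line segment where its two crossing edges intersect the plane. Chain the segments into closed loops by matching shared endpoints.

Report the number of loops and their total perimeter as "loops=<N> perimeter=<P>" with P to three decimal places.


Straddling triangles (20 of 64):
  (v1,v0,v6) [--+] → (0.523, 0.523, -2.10968)–(1.16465, 0.523, -1.9012)  len=0.6747
  (v1,v6,v2) [-+-] → (1.16465, 0.523, -1.9012)–(1.56121, 0.523, -1.35539)  len=0.6747
  (v2,v6,v7) [-++] → (1.56121, 0.523, -1.35539)–(2.01837, 0.523, -0.7262)  len=0.7777
  (v2,v7,v3) [-+-] → (2.01837, 0.523, -0.7262)–(2.01837, 0.523, 0.245559)  len=0.9718
  (v3,v7,v8) [-++] → (2.01837, 0.523, 0.245559)–(2.01837, 0.523, 0.7262)  len=0.4806
  (v3,v8,v4) [-+-] → (2.01837, 0.523, 0.7262)–(1.44719, 0.523, 1.51236)  len=0.9718
  (v4,v8,v9) [-++] → (1.44719, 0.523, 1.51236)–(1.16465, 0.523, 1.9012)  len=0.4807
  (v4,v9,v5) [-+-] → (1.16465, 0.523, 1.9012)–(0.523, 0.523, 2.10968)  len=0.6747
  (v6,v0,v10) [+-+] → (0.523, 0.523, -2.10968)–(0, 0.523, -2.18007)  len=0.5277
  (v9,v13,v5) [++-] → (0, 0.523, 2.18007)–(0.523, 0.523, 2.10968)  len=0.5277
  (v10,v0,v14) [+-+] → (0, 0.523, -2.18007)–(-0.523, 0.523, -2.10968)  len=0.5277
  (v13,v17,v5) [++-] → (-0.523, 0.523, 2.10968)–(0, 0.523, 2.18007)  len=0.5277
  (v14,v0,v18) [+--] → (-0.523, 0.523, -2.10968)–(-1.16465, 0.523, -1.9012)  len=0.6747
  (v14,v18,v15) [+-+] → (-1.16465, 0.523, -1.9012)–(-1.44719, 0.523, -1.51236)  len=0.4807
  (v15,v18,v19) [+--] → (-1.44719, 0.523, -1.51236)–(-2.01837, 0.523, -0.7262)  len=0.9718
  (v15,v19,v16) [+-+] → (-2.01837, 0.523, -0.7262)–(-2.01837, 0.523, -0.245559)  len=0.4806
  (v16,v19,v20) [+--] → (-2.01837, 0.523, -0.245559)–(-2.01837, 0.523, 0.7262)  len=0.9718
  (v16,v20,v17) [+-+] → (-2.01837, 0.523, 0.7262)–(-1.56121, 0.523, 1.35539)  len=0.7777
  (v17,v20,v21) [+--] → (-1.56121, 0.523, 1.35539)–(-1.16465, 0.523, 1.9012)  len=0.6747
  (v17,v21,v5) [+--] → (-1.16465, 0.523, 1.9012)–(-0.523, 0.523, 2.10968)  len=0.6747

Chained into 1 loop(s):
  loop 1: 20 segments, perimeter = 13.5239
Total perimeter = 13.524

loops=1 perimeter=13.524


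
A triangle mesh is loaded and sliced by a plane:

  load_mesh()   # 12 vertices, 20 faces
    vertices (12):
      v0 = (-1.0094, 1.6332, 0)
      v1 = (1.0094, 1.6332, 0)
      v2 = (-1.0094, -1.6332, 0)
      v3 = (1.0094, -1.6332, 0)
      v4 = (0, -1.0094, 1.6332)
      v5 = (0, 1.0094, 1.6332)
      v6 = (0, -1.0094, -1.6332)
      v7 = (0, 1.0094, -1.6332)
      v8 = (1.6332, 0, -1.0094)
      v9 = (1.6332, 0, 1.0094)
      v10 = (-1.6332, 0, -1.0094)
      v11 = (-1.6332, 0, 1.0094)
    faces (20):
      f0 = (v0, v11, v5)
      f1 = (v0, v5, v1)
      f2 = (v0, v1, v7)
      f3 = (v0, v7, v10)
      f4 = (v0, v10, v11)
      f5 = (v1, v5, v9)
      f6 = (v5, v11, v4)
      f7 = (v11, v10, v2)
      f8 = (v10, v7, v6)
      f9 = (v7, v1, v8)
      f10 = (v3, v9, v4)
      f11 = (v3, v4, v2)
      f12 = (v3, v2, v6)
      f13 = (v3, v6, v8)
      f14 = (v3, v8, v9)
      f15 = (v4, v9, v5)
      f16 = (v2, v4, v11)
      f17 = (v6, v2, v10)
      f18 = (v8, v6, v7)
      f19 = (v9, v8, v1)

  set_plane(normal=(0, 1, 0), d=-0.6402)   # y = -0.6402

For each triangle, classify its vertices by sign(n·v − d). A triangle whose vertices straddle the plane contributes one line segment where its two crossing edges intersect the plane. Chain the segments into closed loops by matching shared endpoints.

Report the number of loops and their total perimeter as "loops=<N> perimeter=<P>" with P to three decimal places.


loops=1 perimeter=9.489

Straddling triangles (10 of 20):
  (v5,v11,v4) [++-] → (-0.597362, -0.6402, 1.40504)–(0, -0.6402, 1.6332)  len=0.6395
  (v11,v10,v2) [++-] → (-1.38868, -0.6402, -0.613724)–(-1.38868, -0.6402, 0.613724)  len=1.2274
  (v10,v7,v6) [++-] → (0, -0.6402, -1.6332)–(-0.597362, -0.6402, -1.40504)  len=0.6395
  (v3,v9,v4) [-+-] → (1.38868, -0.6402, 0.613724)–(0.597362, -0.6402, 1.40504)  len=1.1191
  (v3,v6,v8) [--+] → (0.597362, -0.6402, -1.40504)–(1.38868, -0.6402, -0.613724)  len=1.1191
  (v3,v8,v9) [-++] → (1.38868, -0.6402, -0.613724)–(1.38868, -0.6402, 0.613724)  len=1.2274
  (v4,v9,v5) [-++] → (0.597362, -0.6402, 1.40504)–(0, -0.6402, 1.6332)  len=0.6395
  (v2,v4,v11) [--+] → (-0.597362, -0.6402, 1.40504)–(-1.38868, -0.6402, 0.613724)  len=1.1191
  (v6,v2,v10) [--+] → (-1.38868, -0.6402, -0.613724)–(-0.597362, -0.6402, -1.40504)  len=1.1191
  (v8,v6,v7) [+-+] → (0.597362, -0.6402, -1.40504)–(0, -0.6402, -1.6332)  len=0.6395

Chained into 1 loop(s):
  loop 1: 10 segments, perimeter = 9.4891
Total perimeter = 9.489


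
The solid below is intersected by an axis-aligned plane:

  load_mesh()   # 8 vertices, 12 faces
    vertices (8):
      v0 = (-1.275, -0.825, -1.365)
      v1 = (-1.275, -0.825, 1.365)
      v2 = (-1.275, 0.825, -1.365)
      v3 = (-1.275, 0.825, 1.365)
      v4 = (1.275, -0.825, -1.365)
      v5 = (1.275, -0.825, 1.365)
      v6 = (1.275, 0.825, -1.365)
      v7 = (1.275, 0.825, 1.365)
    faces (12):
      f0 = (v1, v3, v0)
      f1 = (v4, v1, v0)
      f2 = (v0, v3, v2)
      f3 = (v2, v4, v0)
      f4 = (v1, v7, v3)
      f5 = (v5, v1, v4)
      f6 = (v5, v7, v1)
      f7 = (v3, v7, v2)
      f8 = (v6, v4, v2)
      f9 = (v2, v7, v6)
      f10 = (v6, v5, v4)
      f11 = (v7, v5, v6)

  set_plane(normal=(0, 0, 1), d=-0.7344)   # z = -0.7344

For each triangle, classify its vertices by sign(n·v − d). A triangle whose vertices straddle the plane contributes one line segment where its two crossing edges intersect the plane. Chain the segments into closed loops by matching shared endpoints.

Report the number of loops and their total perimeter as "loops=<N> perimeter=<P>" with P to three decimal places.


loops=1 perimeter=8.400

Straddling triangles (8 of 12):
  (v1,v3,v0) [++-] → (-1.275, -0.443868, -0.7344)–(-1.275, -0.825, -0.7344)  len=0.3811
  (v4,v1,v0) [-+-] → (0.685978, -0.825, -0.7344)–(-1.275, -0.825, -0.7344)  len=1.9610
  (v0,v3,v2) [-+-] → (-1.275, -0.443868, -0.7344)–(-1.275, 0.825, -0.7344)  len=1.2689
  (v5,v1,v4) [++-] → (0.685978, -0.825, -0.7344)–(1.275, -0.825, -0.7344)  len=0.5890
  (v3,v7,v2) [++-] → (-0.685978, 0.825, -0.7344)–(-1.275, 0.825, -0.7344)  len=0.5890
  (v2,v7,v6) [-+-] → (-0.685978, 0.825, -0.7344)–(1.275, 0.825, -0.7344)  len=1.9610
  (v6,v5,v4) [-+-] → (1.275, 0.443868, -0.7344)–(1.275, -0.825, -0.7344)  len=1.2689
  (v7,v5,v6) [++-] → (1.275, 0.443868, -0.7344)–(1.275, 0.825, -0.7344)  len=0.3811

Chained into 1 loop(s):
  loop 1: 8 segments, perimeter = 8.4000
Total perimeter = 8.400


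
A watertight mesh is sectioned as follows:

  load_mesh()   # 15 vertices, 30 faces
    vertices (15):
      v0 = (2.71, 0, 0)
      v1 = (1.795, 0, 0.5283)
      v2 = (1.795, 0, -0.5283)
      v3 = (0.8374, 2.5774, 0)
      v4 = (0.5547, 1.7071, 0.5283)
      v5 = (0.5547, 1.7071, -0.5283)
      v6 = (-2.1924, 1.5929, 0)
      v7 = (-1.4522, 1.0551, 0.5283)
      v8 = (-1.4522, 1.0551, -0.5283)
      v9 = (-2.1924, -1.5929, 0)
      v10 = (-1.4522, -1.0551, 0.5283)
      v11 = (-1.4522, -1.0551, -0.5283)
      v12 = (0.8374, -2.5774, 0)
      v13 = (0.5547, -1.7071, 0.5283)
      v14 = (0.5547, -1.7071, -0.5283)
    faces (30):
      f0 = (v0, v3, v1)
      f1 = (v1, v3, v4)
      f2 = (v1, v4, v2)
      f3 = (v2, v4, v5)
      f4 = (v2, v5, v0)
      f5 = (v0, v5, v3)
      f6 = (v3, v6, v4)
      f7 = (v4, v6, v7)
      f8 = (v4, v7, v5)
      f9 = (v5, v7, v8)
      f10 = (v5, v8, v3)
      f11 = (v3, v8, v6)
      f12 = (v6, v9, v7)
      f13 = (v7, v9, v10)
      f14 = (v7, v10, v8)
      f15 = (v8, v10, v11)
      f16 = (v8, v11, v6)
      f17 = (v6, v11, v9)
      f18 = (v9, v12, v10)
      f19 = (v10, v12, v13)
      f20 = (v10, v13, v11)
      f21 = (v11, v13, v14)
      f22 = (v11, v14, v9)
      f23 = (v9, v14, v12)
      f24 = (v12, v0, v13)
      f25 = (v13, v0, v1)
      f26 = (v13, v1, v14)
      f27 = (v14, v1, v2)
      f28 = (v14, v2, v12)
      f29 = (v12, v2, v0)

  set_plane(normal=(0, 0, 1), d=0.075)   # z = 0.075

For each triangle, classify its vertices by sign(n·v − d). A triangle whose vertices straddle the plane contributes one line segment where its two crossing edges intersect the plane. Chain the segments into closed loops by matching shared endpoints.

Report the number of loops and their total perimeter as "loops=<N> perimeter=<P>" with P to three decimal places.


loops=2 perimeter=25.716

Straddling triangles (20 of 30):
  (v0,v3,v1) [--+] → (0.973345, 2.2115, 0.075)–(2.5801, 0, 0.075)  len=2.7336
  (v1,v3,v4) [+-+] → (0.973345, 2.2115, 0.075)–(0.797267, 2.45385, 0.075)  len=0.2996
  (v1,v4,v2) [++-] → (1.08681, 0.974724, 0.075)–(1.795, 0, 0.075)  len=1.2048
  (v2,v4,v5) [-+-] → (1.08681, 0.974724, 0.075)–(0.5547, 1.7071, 0.075)  len=0.9053
  (v3,v6,v4) [--+] → (-1.80241, 1.60911, 0.075)–(0.797267, 2.45385, 0.075)  len=2.7335
  (v4,v6,v7) [+-+] → (-1.80241, 1.60911, 0.075)–(-2.08732, 1.51655, 0.075)  len=0.2996
  (v4,v7,v5) [++-] → (-0.591205, 1.33482, 0.075)–(0.5547, 1.7071, 0.075)  len=1.2049
  (v5,v7,v8) [-+-] → (-0.591205, 1.33482, 0.075)–(-1.4522, 1.0551, 0.075)  len=0.9053
  (v6,v9,v7) [--+] → (-2.08732, -1.21698, 0.075)–(-2.08732, 1.51655, 0.075)  len=2.7335
  (v7,v9,v10) [+-+] → (-2.08732, -1.21698, 0.075)–(-2.08732, -1.51655, 0.075)  len=0.2996
  (v7,v10,v8) [++-] → (-1.4522, -0.149787, 0.075)–(-1.4522, 1.0551, 0.075)  len=1.2049
  (v8,v10,v11) [-+-] → (-1.4522, -0.149787, 0.075)–(-1.4522, -1.0551, 0.075)  len=0.9053
  (v9,v12,v10) [--+] → (0.512357, -2.36129, 0.075)–(-2.08732, -1.51655, 0.075)  len=2.7335
  (v10,v12,v13) [+-+] → (0.512357, -2.36129, 0.075)–(0.797267, -2.45385, 0.075)  len=0.2996
  (v10,v13,v11) [++-] → (-0.306295, -1.42738, 0.075)–(-1.4522, -1.0551, 0.075)  len=1.2049
  (v11,v13,v14) [-+-] → (-0.306295, -1.42738, 0.075)–(0.5547, -1.7071, 0.075)  len=0.9053
  (v12,v0,v13) [--+] → (2.40402, -0.242348, 0.075)–(0.797267, -2.45385, 0.075)  len=2.7336
  (v13,v0,v1) [+-+] → (2.40402, -0.242348, 0.075)–(2.5801, 0, 0.075)  len=0.2996
  (v13,v1,v14) [++-] → (1.26289, -0.732376, 0.075)–(0.5547, -1.7071, 0.075)  len=1.2048
  (v14,v1,v2) [-+-] → (1.26289, -0.732376, 0.075)–(1.795, 0, 0.075)  len=0.9053

Chained into 2 loop(s):
  loop 1: 10 segments, perimeter = 15.1654
  loop 2: 10 segments, perimeter = 10.5507
Total perimeter = 25.716


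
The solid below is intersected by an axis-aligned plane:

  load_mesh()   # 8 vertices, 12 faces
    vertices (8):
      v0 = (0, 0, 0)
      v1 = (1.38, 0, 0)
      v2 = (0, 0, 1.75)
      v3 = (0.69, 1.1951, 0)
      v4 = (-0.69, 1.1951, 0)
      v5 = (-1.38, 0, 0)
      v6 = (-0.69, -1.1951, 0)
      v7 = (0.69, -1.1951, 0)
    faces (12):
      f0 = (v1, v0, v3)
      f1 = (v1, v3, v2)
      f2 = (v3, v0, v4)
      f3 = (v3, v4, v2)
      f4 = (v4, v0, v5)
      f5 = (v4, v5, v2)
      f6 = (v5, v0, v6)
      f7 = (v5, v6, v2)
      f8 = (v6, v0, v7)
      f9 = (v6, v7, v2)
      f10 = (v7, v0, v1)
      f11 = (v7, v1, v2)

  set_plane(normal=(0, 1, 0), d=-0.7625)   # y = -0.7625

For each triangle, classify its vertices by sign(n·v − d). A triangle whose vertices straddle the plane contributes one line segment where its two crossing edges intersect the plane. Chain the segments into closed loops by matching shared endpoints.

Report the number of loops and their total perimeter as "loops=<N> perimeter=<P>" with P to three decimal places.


loops=1 perimeter=4.373

Straddling triangles (6 of 12):
  (v5,v0,v6) [++-] → (-0.440235, -0.7625, 0)–(-0.939765, -0.7625, 0)  len=0.4995
  (v5,v6,v2) [+-+] → (-0.939765, -0.7625, 0)–(-0.440235, -0.7625, 0.633462)  len=0.8067
  (v6,v0,v7) [-+-] → (-0.440235, -0.7625, 0)–(0.440235, -0.7625, 0)  len=0.8805
  (v6,v7,v2) [--+] → (0.440235, -0.7625, 0.633462)–(-0.440235, -0.7625, 0.633462)  len=0.8805
  (v7,v0,v1) [-++] → (0.440235, -0.7625, 0)–(0.939765, -0.7625, 0)  len=0.4995
  (v7,v1,v2) [-++] → (0.939765, -0.7625, 0)–(0.440235, -0.7625, 0.633462)  len=0.8067

Chained into 1 loop(s):
  loop 1: 6 segments, perimeter = 4.3734
Total perimeter = 4.373


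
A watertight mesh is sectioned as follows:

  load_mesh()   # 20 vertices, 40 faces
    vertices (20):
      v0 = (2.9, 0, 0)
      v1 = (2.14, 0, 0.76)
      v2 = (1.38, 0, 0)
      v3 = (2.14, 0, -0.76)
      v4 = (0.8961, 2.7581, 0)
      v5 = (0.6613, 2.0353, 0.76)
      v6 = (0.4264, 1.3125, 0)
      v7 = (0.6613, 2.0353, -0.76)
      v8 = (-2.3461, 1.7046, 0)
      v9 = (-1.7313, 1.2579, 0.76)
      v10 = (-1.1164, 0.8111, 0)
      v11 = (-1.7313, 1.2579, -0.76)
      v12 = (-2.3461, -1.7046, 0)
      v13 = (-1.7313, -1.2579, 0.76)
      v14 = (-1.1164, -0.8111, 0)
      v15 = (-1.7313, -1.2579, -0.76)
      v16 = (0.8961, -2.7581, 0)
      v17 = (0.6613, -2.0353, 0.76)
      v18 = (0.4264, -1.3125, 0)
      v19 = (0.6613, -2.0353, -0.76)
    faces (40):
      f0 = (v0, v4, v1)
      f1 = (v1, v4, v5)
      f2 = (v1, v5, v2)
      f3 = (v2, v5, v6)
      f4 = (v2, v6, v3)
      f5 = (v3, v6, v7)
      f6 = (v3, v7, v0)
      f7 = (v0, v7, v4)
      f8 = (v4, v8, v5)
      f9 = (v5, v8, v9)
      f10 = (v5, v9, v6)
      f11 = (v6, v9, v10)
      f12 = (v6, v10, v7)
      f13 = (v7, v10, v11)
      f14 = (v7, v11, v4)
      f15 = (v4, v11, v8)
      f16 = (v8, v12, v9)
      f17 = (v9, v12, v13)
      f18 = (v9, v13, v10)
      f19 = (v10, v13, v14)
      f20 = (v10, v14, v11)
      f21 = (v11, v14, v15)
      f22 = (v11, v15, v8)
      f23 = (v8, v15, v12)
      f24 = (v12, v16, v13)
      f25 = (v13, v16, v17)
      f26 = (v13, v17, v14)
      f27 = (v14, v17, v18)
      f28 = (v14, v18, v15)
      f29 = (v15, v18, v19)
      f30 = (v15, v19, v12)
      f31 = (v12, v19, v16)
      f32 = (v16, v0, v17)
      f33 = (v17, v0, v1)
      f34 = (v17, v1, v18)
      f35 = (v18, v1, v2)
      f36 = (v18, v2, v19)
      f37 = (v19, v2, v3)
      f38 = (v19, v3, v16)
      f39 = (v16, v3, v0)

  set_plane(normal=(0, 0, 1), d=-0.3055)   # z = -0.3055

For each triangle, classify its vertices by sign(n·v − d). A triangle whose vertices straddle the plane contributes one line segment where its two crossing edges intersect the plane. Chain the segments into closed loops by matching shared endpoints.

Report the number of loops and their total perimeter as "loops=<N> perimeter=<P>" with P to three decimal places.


Straddling triangles (20 of 40):
  (v2,v6,v3) [++-] → (1.11522, 0.78491, -0.3055)–(1.6855, 0, -0.3055)  len=0.9702
  (v3,v6,v7) [-+-] → (1.11522, 0.78491, -0.3055)–(0.520824, 1.60305, -0.3055)  len=1.0113
  (v3,v7,v0) [--+] → (2.0001, 0.818137, -0.3055)–(2.5945, 0, -0.3055)  len=1.0113
  (v0,v7,v4) [+-+] → (2.0001, 0.818137, -0.3055)–(0.801717, 2.46755, -0.3055)  len=2.0388
  (v6,v10,v7) [++-] → (-0.401811, 1.3032, -0.3055)–(0.520824, 1.60305, -0.3055)  len=0.9701
  (v7,v10,v11) [-+-] → (-0.401811, 1.3032, -0.3055)–(-1.36357, 0.990702, -0.3055)  len=1.0113
  (v7,v11,v4) [--+] → (-0.160046, 2.15506, -0.3055)–(0.801717, 2.46755, -0.3055)  len=1.0113
  (v4,v11,v8) [+-+] → (-0.160046, 2.15506, -0.3055)–(-2.09897, 1.52504, -0.3055)  len=2.0387
  (v10,v14,v11) [++-] → (-1.36357, 0.0205836, -0.3055)–(-1.36357, 0.990702, -0.3055)  len=0.9701
  (v11,v14,v15) [-+-] → (-1.36357, 0.0205836, -0.3055)–(-1.36357, -0.990702, -0.3055)  len=1.0113
  (v11,v15,v8) [--+] → (-2.09897, 0.513753, -0.3055)–(-2.09897, 1.52504, -0.3055)  len=1.0113
  (v8,v15,v12) [+-+] → (-2.09897, 0.513753, -0.3055)–(-2.09897, -1.52504, -0.3055)  len=2.0388
  (v14,v18,v15) [++-] → (-0.440939, -1.29055, -0.3055)–(-1.36357, -0.990702, -0.3055)  len=0.9701
  (v15,v18,v19) [-+-] → (-0.440939, -1.29055, -0.3055)–(0.520824, -1.60305, -0.3055)  len=1.0113
  (v15,v19,v12) [--+] → (-1.1372, -1.83753, -0.3055)–(-2.09897, -1.52504, -0.3055)  len=1.0113
  (v12,v19,v16) [+-+] → (-1.1372, -1.83753, -0.3055)–(0.801717, -2.46755, -0.3055)  len=2.0387
  (v18,v2,v19) [++-] → (1.0911, -0.818137, -0.3055)–(0.520824, -1.60305, -0.3055)  len=0.9702
  (v19,v2,v3) [-+-] → (1.0911, -0.818137, -0.3055)–(1.6855, 0, -0.3055)  len=1.0113
  (v19,v3,v16) [--+] → (1.39612, -1.64942, -0.3055)–(0.801717, -2.46755, -0.3055)  len=1.0113
  (v16,v3,v0) [+-+] → (1.39612, -1.64942, -0.3055)–(2.5945, 0, -0.3055)  len=2.0388

Chained into 2 loop(s):
  loop 1: 10 segments, perimeter = 9.9071
  loop 2: 10 segments, perimeter = 15.2501
Total perimeter = 25.157

loops=2 perimeter=25.157


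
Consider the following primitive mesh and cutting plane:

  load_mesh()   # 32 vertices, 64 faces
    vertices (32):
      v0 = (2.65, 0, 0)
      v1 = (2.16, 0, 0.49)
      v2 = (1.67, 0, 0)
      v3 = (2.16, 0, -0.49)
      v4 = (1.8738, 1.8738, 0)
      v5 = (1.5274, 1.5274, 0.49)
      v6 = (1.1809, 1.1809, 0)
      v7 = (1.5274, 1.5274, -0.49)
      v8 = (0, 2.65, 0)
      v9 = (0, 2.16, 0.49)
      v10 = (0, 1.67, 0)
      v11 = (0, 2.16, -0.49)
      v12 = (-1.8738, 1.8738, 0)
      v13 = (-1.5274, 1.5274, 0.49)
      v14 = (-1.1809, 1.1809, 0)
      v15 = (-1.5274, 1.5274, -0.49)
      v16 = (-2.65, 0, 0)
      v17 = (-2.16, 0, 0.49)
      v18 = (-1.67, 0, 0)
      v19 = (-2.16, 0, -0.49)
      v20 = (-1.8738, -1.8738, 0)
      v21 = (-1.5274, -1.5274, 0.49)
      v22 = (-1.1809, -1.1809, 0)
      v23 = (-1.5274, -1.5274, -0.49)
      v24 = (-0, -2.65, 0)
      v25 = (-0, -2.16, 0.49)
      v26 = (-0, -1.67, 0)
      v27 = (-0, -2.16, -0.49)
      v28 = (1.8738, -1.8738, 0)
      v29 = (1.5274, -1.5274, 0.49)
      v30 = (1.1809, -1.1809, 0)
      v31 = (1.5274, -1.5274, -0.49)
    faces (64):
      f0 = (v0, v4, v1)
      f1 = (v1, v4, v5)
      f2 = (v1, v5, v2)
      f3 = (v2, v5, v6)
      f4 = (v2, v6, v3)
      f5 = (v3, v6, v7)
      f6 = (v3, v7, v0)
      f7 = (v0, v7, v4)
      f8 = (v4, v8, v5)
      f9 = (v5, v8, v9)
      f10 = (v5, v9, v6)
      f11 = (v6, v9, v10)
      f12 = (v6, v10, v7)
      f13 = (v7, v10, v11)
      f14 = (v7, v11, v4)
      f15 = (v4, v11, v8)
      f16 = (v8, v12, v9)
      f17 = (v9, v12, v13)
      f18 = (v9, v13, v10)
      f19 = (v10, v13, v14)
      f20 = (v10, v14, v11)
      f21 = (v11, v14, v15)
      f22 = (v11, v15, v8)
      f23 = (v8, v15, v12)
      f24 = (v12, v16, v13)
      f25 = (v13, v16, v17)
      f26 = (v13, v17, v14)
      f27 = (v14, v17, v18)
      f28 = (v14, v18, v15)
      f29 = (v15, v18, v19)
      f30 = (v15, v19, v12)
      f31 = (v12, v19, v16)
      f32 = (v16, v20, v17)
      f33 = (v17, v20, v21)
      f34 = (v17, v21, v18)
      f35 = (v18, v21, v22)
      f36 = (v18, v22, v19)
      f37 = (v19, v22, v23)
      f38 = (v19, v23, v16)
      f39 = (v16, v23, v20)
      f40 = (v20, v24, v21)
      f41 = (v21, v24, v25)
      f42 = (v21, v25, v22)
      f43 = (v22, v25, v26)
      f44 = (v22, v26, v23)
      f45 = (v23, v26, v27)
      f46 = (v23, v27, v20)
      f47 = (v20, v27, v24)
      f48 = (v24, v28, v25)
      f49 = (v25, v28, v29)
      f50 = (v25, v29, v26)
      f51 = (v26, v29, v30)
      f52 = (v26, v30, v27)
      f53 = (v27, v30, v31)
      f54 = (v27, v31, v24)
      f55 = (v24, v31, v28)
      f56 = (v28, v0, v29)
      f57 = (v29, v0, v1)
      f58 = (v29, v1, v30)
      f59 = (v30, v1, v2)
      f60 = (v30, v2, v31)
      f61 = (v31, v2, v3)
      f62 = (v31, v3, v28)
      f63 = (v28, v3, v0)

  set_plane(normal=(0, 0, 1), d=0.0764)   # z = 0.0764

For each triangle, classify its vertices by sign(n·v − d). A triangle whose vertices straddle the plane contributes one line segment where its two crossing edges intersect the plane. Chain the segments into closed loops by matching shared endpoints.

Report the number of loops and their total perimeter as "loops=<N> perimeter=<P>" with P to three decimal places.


Straddling triangles (32 of 64):
  (v0,v4,v1) [--+] → (1.91842, 1.58164, 0.0764)–(2.5736, 0, 0.0764)  len=1.7120
  (v1,v4,v5) [+-+] → (1.91842, 1.58164, 0.0764)–(1.81979, 1.81979, 0.0764)  len=0.2578
  (v1,v5,v2) [++-] → (1.64777, 0.23815, 0.0764)–(1.7464, 0, 0.0764)  len=0.2578
  (v2,v5,v6) [-+-] → (1.64777, 0.23815, 0.0764)–(1.23493, 1.23493, 0.0764)  len=1.0789
  (v4,v8,v5) [--+] → (0.23815, 2.47497, 0.0764)–(1.81979, 1.81979, 0.0764)  len=1.7120
  (v5,v8,v9) [+-+] → (0.23815, 2.47497, 0.0764)–(0, 2.5736, 0.0764)  len=0.2578
  (v5,v9,v6) [++-] → (0.996776, 1.33356, 0.0764)–(1.23493, 1.23493, 0.0764)  len=0.2578
  (v6,v9,v10) [-+-] → (0.996776, 1.33356, 0.0764)–(0, 1.7464, 0.0764)  len=1.0789
  (v8,v12,v9) [--+] → (-1.58164, 1.91842, 0.0764)–(0, 2.5736, 0.0764)  len=1.7120
  (v9,v12,v13) [+-+] → (-1.58164, 1.91842, 0.0764)–(-1.81979, 1.81979, 0.0764)  len=0.2578
  (v9,v13,v10) [++-] → (-0.23815, 1.64777, 0.0764)–(0, 1.7464, 0.0764)  len=0.2578
  (v10,v13,v14) [-+-] → (-0.23815, 1.64777, 0.0764)–(-1.23493, 1.23493, 0.0764)  len=1.0789
  (v12,v16,v13) [--+] → (-2.47497, 0.23815, 0.0764)–(-1.81979, 1.81979, 0.0764)  len=1.7120
  (v13,v16,v17) [+-+] → (-2.47497, 0.23815, 0.0764)–(-2.5736, 0, 0.0764)  len=0.2578
  (v13,v17,v14) [++-] → (-1.33356, 0.996776, 0.0764)–(-1.23493, 1.23493, 0.0764)  len=0.2578
  (v14,v17,v18) [-+-] → (-1.33356, 0.996776, 0.0764)–(-1.7464, 0, 0.0764)  len=1.0789
  (v16,v20,v17) [--+] → (-1.91842, -1.58164, 0.0764)–(-2.5736, 0, 0.0764)  len=1.7120
  (v17,v20,v21) [+-+] → (-1.91842, -1.58164, 0.0764)–(-1.81979, -1.81979, 0.0764)  len=0.2578
  (v17,v21,v18) [++-] → (-1.64777, -0.23815, 0.0764)–(-1.7464, 0, 0.0764)  len=0.2578
  (v18,v21,v22) [-+-] → (-1.64777, -0.23815, 0.0764)–(-1.23493, -1.23493, 0.0764)  len=1.0789
  (v20,v24,v21) [--+] → (-0.23815, -2.47497, 0.0764)–(-1.81979, -1.81979, 0.0764)  len=1.7120
  (v21,v24,v25) [+-+] → (-0.23815, -2.47497, 0.0764)–(0, -2.5736, 0.0764)  len=0.2578
  (v21,v25,v22) [++-] → (-0.996776, -1.33356, 0.0764)–(-1.23493, -1.23493, 0.0764)  len=0.2578
  (v22,v25,v26) [-+-] → (-0.996776, -1.33356, 0.0764)–(0, -1.7464, 0.0764)  len=1.0789
  (v24,v28,v25) [--+] → (1.58164, -1.91842, 0.0764)–(0, -2.5736, 0.0764)  len=1.7120
  (v25,v28,v29) [+-+] → (1.58164, -1.91842, 0.0764)–(1.81979, -1.81979, 0.0764)  len=0.2578
  (v25,v29,v26) [++-] → (0.23815, -1.64777, 0.0764)–(0, -1.7464, 0.0764)  len=0.2578
  (v26,v29,v30) [-+-] → (0.23815, -1.64777, 0.0764)–(1.23493, -1.23493, 0.0764)  len=1.0789
  (v28,v0,v29) [--+] → (2.47497, -0.23815, 0.0764)–(1.81979, -1.81979, 0.0764)  len=1.7120
  (v29,v0,v1) [+-+] → (2.47497, -0.23815, 0.0764)–(2.5736, 0, 0.0764)  len=0.2578
  (v29,v1,v30) [++-] → (1.33356, -0.996776, 0.0764)–(1.23493, -1.23493, 0.0764)  len=0.2578
  (v30,v1,v2) [-+-] → (1.33356, -0.996776, 0.0764)–(1.7464, 0, 0.0764)  len=1.0789

Chained into 2 loop(s):
  loop 1: 16 segments, perimeter = 15.7579
  loop 2: 16 segments, perimeter = 10.6932
Total perimeter = 26.451

loops=2 perimeter=26.451


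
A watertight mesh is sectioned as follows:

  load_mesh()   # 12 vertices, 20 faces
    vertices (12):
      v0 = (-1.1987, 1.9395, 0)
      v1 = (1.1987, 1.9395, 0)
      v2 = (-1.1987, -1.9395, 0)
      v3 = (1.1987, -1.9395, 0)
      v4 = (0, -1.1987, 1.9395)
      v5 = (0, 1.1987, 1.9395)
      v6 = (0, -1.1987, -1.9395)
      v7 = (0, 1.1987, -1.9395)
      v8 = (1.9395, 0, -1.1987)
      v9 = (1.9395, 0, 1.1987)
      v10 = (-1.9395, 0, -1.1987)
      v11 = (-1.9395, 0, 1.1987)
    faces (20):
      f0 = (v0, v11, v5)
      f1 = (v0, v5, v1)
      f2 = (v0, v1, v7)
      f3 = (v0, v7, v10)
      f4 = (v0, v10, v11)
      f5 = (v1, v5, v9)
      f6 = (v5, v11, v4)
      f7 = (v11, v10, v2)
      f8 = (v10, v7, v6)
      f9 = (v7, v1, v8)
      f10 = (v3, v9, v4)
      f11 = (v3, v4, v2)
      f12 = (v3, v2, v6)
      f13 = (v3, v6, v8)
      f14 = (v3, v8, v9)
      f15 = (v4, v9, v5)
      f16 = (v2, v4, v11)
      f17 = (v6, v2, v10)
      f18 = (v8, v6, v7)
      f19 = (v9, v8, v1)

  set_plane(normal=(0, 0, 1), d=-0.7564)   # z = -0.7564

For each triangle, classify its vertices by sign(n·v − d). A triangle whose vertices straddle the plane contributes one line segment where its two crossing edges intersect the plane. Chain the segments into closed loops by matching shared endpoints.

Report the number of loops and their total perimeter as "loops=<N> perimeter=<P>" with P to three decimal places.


Straddling triangles (10 of 20):
  (v0,v1,v7) [++-] → (0.73121, 1.65059, -0.7564)–(-0.73121, 1.65059, -0.7564)  len=1.4624
  (v0,v7,v10) [+--] → (-0.73121, 1.65059, -0.7564)–(-1.66616, 0.715643, -0.7564)  len=1.3222
  (v0,v10,v11) [+-+] → (-1.66616, 0.715643, -0.7564)–(-1.9395, 0, -0.7564)  len=0.7661
  (v11,v10,v2) [+-+] → (-1.9395, 0, -0.7564)–(-1.66616, -0.715643, -0.7564)  len=0.7661
  (v7,v1,v8) [-+-] → (0.73121, 1.65059, -0.7564)–(1.66616, 0.715643, -0.7564)  len=1.3222
  (v3,v2,v6) [++-] → (-0.73121, -1.65059, -0.7564)–(0.73121, -1.65059, -0.7564)  len=1.4624
  (v3,v6,v8) [+--] → (0.73121, -1.65059, -0.7564)–(1.66616, -0.715643, -0.7564)  len=1.3222
  (v3,v8,v9) [+-+] → (1.66616, -0.715643, -0.7564)–(1.9395, 0, -0.7564)  len=0.7661
  (v6,v2,v10) [-+-] → (-0.73121, -1.65059, -0.7564)–(-1.66616, -0.715643, -0.7564)  len=1.3222
  (v9,v8,v1) [+-+] → (1.9395, 0, -0.7564)–(1.66616, 0.715643, -0.7564)  len=0.7661

Chained into 1 loop(s):
  loop 1: 10 segments, perimeter = 11.2780
Total perimeter = 11.278

loops=1 perimeter=11.278


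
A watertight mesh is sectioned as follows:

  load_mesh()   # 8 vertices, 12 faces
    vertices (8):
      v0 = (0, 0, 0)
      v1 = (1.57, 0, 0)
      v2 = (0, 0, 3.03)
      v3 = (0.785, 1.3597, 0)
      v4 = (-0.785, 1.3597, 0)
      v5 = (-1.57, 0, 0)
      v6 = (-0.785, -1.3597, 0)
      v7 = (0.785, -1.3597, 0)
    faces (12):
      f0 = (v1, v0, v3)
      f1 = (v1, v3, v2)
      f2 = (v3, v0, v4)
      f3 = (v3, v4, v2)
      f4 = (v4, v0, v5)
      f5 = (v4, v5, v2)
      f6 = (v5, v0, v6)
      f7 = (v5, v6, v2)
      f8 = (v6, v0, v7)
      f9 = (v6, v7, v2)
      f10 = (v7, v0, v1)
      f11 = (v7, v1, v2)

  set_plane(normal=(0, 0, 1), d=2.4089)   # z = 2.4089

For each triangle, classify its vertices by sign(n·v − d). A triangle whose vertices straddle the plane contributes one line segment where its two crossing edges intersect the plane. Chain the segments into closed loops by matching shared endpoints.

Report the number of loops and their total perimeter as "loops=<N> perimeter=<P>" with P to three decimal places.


loops=1 perimeter=1.931

Straddling triangles (6 of 12):
  (v1,v3,v2) [--+] → (0.160912, 0.278716, 2.4089)–(0.321824, 0, 2.4089)  len=0.3218
  (v3,v4,v2) [--+] → (-0.160912, 0.278716, 2.4089)–(0.160912, 0.278716, 2.4089)  len=0.3218
  (v4,v5,v2) [--+] → (-0.321824, 0, 2.4089)–(-0.160912, 0.278716, 2.4089)  len=0.3218
  (v5,v6,v2) [--+] → (-0.160912, -0.278716, 2.4089)–(-0.321824, 0, 2.4089)  len=0.3218
  (v6,v7,v2) [--+] → (0.160912, -0.278716, 2.4089)–(-0.160912, -0.278716, 2.4089)  len=0.3218
  (v7,v1,v2) [--+] → (0.321824, 0, 2.4089)–(0.160912, -0.278716, 2.4089)  len=0.3218

Chained into 1 loop(s):
  loop 1: 6 segments, perimeter = 1.9310
Total perimeter = 1.931
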